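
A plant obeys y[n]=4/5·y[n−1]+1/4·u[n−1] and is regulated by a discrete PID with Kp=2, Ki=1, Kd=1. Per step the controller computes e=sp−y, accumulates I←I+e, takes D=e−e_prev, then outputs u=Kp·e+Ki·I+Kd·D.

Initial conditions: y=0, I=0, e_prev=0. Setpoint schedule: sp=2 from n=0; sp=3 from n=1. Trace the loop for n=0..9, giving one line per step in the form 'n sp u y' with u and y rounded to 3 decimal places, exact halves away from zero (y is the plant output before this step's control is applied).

(exact arithmetic carried between steps; '≈' marks a value shown rounded to 6 d.p. or computed from one; I and e_prev carry over from the previous line; the table rounds u and y to 3 d.p., halves away from zero)
n=0: y=0, sp=2, e=sp−y=2; I=2, D=e−e_prev=2; u=2·2+1·2+1·2=8; next y=4/5·0+1/4·8=2
n=1: y=2, sp=3, e=sp−y=1; I=3, D=e−e_prev=-1; u=2·1+1·3+1·(-1)=4; next y=4/5·2+1/4·4=2.6
n=2: y=2.6, sp=3, e=sp−y=0.4; I=3.4, D=e−e_prev=-0.6; u=2·0.4+1·3.4+1·(-0.6)=3.6; next y=4/5·2.6+1/4·3.6=2.98
n=3: y=2.98, sp=3, e=sp−y=0.02; I=3.42, D=e−e_prev=-0.38; u=2·0.02+1·3.42+1·(-0.38)=3.08; next y=4/5·2.98+1/4·3.08=3.154
n=4: y=3.154, sp=3, e=sp−y=-0.154; I=3.266, D=e−e_prev=-0.174; u=2·(-0.154)+1·3.266+1·(-0.174)=2.784; next y=4/5·3.154+1/4·2.784=3.2192
n=5: y=3.2192, sp=3, e=sp−y=-0.2192; I=3.0468, D=e−e_prev=-0.0652; u=2·(-0.2192)+1·3.0468+1·(-0.0652)=2.5432; next y=4/5·3.2192+1/4·2.5432=3.21116
n=6: y=3.21116, sp=3, e=sp−y=-0.21116; I=2.83564, D=e−e_prev=0.00804; u=2·(-0.21116)+1·2.83564+1·0.00804=2.42136; next y=4/5·3.21116+1/4·2.42136=3.174268
n=7: y=3.174268, sp=3, e=sp−y=-0.174268; I=2.661372, D=e−e_prev=0.036892; u=2·(-0.174268)+1·2.661372+1·0.036892=2.349728; next y=4/5·3.174268+1/4·2.349728≈3.126846
n=8: y≈3.126846, sp=3, e=sp−y≈-0.126846; I≈2.534526, D=e−e_prev≈0.047422; u=2·(-0.126846)+1·2.534526+1·0.047422≈2.328254; next y=4/5·3.126846+1/4·2.328254≈3.083541
n=9: y≈3.083541, sp=3, e=sp−y≈-0.083541; I≈2.450985, D=e−e_prev≈0.043306; u=2·(-0.083541)+1·2.450985+1·0.043306≈2.327209; next y=4/5·3.083541+1/4·2.327209≈3.048635

0 2 8.000 0.000
1 3 4.000 2.000
2 3 3.600 2.600
3 3 3.080 2.980
4 3 2.784 3.154
5 3 2.543 3.219
6 3 2.421 3.211
7 3 2.350 3.174
8 3 2.328 3.127
9 3 2.327 3.084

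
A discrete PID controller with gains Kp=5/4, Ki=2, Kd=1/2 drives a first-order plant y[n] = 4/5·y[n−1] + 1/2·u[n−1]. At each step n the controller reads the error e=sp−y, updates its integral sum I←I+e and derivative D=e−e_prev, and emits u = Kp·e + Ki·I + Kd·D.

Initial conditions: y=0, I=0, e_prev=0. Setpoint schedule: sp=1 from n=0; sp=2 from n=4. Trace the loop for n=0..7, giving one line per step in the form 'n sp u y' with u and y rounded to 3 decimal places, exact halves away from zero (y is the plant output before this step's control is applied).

0 1 3.750 0.000
1 1 -1.781 1.875
2 1 2.152 0.609
3 1 -1.278 1.564
4 2 5.391 0.612
5 2 -2.458 3.185
6 2 3.456 1.319
7 2 -1.606 2.783

(exact arithmetic carried between steps; '≈' marks a value shown rounded to 6 d.p. or computed from one; I and e_prev carry over from the previous line; the table rounds u and y to 3 d.p., halves away from zero)
n=0: y=0, sp=1, e=sp−y=1; I=1, D=e−e_prev=1; u=5/4·1+2·1+1/2·1=3.75; next y=4/5·0+1/2·3.75=1.875
n=1: y=1.875, sp=1, e=sp−y=-0.875; I=0.125, D=e−e_prev=-1.875; u=5/4·(-0.875)+2·0.125+1/2·(-1.875)=-1.78125; next y=4/5·1.875+1/2·(-1.78125)=0.609375
n=2: y=0.609375, sp=1, e=sp−y=0.390625; I=0.515625, D=e−e_prev=1.265625; u=5/4·0.390625+2·0.515625+1/2·1.265625≈2.152344; next y=4/5·0.609375+1/2·2.152344≈1.563672
n=3: y≈1.563672, sp=1, e=sp−y≈-0.563672; I≈-0.048047, D=e−e_prev≈-0.954297; u=5/4·(-0.563672)+2·(-0.048047)+1/2·(-0.954297)≈-1.277832; next y=4/5·1.563672+1/2·(-1.277832)≈0.612021
n=4: y≈0.612021, sp=2, e=sp−y≈1.387979; I≈1.339932, D=e−e_prev≈1.951650; u=5/4·1.387979+2·1.339932+1/2·1.951650≈5.390662; next y=4/5·0.612021+1/2·5.390662≈3.184948
n=5: y≈3.184948, sp=2, e=sp−y≈-1.184948; I≈0.154984, D=e−e_prev≈-2.572927; u=5/4·(-1.184948)+2·0.154984+1/2·(-2.572927)≈-2.457681; next y=4/5·3.184948+1/2·(-2.457681)≈1.319118
n=6: y≈1.319118, sp=2, e=sp−y≈0.680882; I≈0.835866, D=e−e_prev≈1.865830; u=5/4·0.680882+2·0.835866+1/2·1.865830≈3.455749; next y=4/5·1.319118+1/2·3.455749≈2.783169
n=7: y≈2.783169, sp=2, e=sp−y≈-0.783169; I≈0.052697, D=e−e_prev≈-1.464051; u=5/4·(-0.783169)+2·0.052697+1/2·(-1.464051)≈-1.605593; next y=4/5·2.783169+1/2·(-1.605593)≈1.423739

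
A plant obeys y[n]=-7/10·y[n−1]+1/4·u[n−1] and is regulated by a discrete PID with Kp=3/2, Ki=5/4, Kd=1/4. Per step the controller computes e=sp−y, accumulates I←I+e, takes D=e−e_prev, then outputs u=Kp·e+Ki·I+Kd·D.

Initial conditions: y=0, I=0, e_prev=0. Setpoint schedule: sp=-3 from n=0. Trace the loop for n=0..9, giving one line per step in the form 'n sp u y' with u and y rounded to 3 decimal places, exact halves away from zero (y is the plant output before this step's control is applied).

(exact arithmetic carried between steps; '≈' marks a value shown rounded to 6 d.p. or computed from one; I and e_prev carry over from the previous line; the table rounds u and y to 3 d.p., halves away from zero)
n=0: y=0, sp=-3, e=sp−y=-3; I=-3, D=e−e_prev=-3; u=3/2·(-3)+5/4·(-3)+1/4·(-3)=-9; next y=-7/10·0+1/4·(-9)=-2.25
n=1: y=-2.25, sp=-3, e=sp−y=-0.75; I=-3.75, D=e−e_prev=2.25; u=3/2·(-0.75)+5/4·(-3.75)+1/4·2.25=-5.25; next y=-7/10·(-2.25)+1/4·(-5.25)=0.2625
n=2: y=0.2625, sp=-3, e=sp−y=-3.2625; I=-7.0125, D=e−e_prev=-2.5125; u=3/2·(-3.2625)+5/4·(-7.0125)+1/4·(-2.5125)=-14.2875; next y=-7/10·0.2625+1/4·(-14.2875)=-3.755625
n=3: y=-3.755625, sp=-3, e=sp−y=0.755625; I=-6.256875, D=e−e_prev=4.018125; u=3/2·0.755625+5/4·(-6.256875)+1/4·4.018125=-5.683125; next y=-7/10·(-3.755625)+1/4·(-5.683125)≈1.208156
n=4: y≈1.208156, sp=-3, e=sp−y≈-4.208156; I≈-10.465031, D=e−e_prev≈-4.963781; u=3/2·(-4.208156)+5/4·(-10.465031)+1/4·(-4.963781)≈-20.634469; next y=-7/10·1.208156+1/4·(-20.634469)≈-6.004327
n=5: y≈-6.004327, sp=-3, e=sp−y≈3.004327; I≈-7.460705, D=e−e_prev≈7.212483; u=3/2·3.004327+5/4·(-7.460705)+1/4·7.212483≈-3.016270; next y=-7/10·(-6.004327)+1/4·(-3.016270)≈3.448961
n=6: y≈3.448961, sp=-3, e=sp−y≈-6.448961; I≈-13.909666, D=e−e_prev≈-9.453288; u=3/2·(-6.448961)+5/4·(-13.909666)+1/4·(-9.453288)≈-29.423846; next y=-7/10·3.448961+1/4·(-29.423846)≈-9.770234
n=7: y≈-9.770234, sp=-3, e=sp−y≈6.770234; I≈-7.139432, D=e−e_prev≈13.219195; u=3/2·6.770234+5/4·(-7.139432)+1/4·13.219195≈4.535860; next y=-7/10·(-9.770234)+1/4·4.535860≈7.973129
n=8: y≈7.973129, sp=-3, e=sp−y≈-10.973129; I≈-18.112561, D=e−e_prev≈-17.743363; u=3/2·(-10.973129)+5/4·(-18.112561)+1/4·(-17.743363)≈-43.536235; next y=-7/10·7.973129+1/4·(-43.536235)≈-16.465249
n=9: y≈-16.465249, sp=-3, e=sp−y≈13.465249; I≈-4.647312, D=e−e_prev≈24.438378; u=3/2·13.465249+5/4·(-4.647312)+1/4·24.438378≈20.498329; next y=-7/10·(-16.465249)+1/4·20.498329≈16.650256

0 -3 -9.000 0.000
1 -3 -5.250 -2.250
2 -3 -14.288 0.263
3 -3 -5.683 -3.756
4 -3 -20.634 1.208
5 -3 -3.016 -6.004
6 -3 -29.424 3.449
7 -3 4.536 -9.770
8 -3 -43.536 7.973
9 -3 20.498 -16.465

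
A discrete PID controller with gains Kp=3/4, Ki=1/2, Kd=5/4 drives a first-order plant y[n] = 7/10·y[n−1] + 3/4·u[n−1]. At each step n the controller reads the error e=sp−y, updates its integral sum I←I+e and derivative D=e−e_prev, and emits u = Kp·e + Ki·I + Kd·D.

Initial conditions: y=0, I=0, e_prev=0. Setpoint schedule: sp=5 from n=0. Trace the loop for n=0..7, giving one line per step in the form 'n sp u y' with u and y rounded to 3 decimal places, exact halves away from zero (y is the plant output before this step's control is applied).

0 5 12.500 0.000
1 5 -14.688 9.375
2 5 29.414 -4.453
3 5 -41.636 18.943
4 5 72.913 -17.966
5 5 -111.928 42.108
6 5 186.057 -54.470
7 5 -294.640 101.413

(exact arithmetic carried between steps; '≈' marks a value shown rounded to 6 d.p. or computed from one; I and e_prev carry over from the previous line; the table rounds u and y to 3 d.p., halves away from zero)
n=0: y=0, sp=5, e=sp−y=5; I=5, D=e−e_prev=5; u=3/4·5+1/2·5+5/4·5=12.5; next y=7/10·0+3/4·12.5=9.375
n=1: y=9.375, sp=5, e=sp−y=-4.375; I=0.625, D=e−e_prev=-9.375; u=3/4·(-4.375)+1/2·0.625+5/4·(-9.375)=-14.6875; next y=7/10·9.375+3/4·(-14.6875)=-4.453125
n=2: y=-4.453125, sp=5, e=sp−y=9.453125; I=10.078125, D=e−e_prev=13.828125; u=3/4·9.453125+1/2·10.078125+5/4·13.828125≈29.414063; next y=7/10·(-4.453125)+3/4·29.414063≈18.943359
n=3: y≈18.943359, sp=5, e=sp−y≈-13.943359; I≈-3.865234, D=e−e_prev≈-23.396484; u=3/4·(-13.943359)+1/2·(-3.865234)+5/4·(-23.396484)≈-41.635742; next y=7/10·18.943359+3/4·(-41.635742)≈-17.966455
n=4: y≈-17.966455, sp=5, e=sp−y≈22.966455; I≈19.101221, D=e−e_prev≈36.909814; u=3/4·22.966455+1/2·19.101221+5/4·36.909814≈72.912720; next y=7/10·(-17.966455)+3/4·72.912720≈42.108021
n=5: y≈42.108021, sp=5, e=sp−y≈-37.108021; I≈-18.006801, D=e−e_prev≈-60.074476; u=3/4·(-37.108021)+1/2·(-18.006801)+5/4·(-60.074476)≈-111.927512; next y=7/10·42.108021+3/4·(-111.927512)≈-54.470019
n=6: y≈-54.470019, sp=5, e=sp−y≈59.470019; I≈41.463218, D=e−e_prev≈96.578040; u=3/4·59.470019+1/2·41.463218+5/4·96.578040≈186.056673; next y=7/10·(-54.470019)+3/4·186.056673≈101.413492
n=7: y≈101.413492, sp=5, e=sp−y≈-96.413492; I≈-54.950274, D=e−e_prev≈-155.883511; u=3/4·(-96.413492)+1/2·(-54.950274)+5/4·(-155.883511)≈-294.639644; next y=7/10·101.413492+3/4·(-294.639644)≈-149.990289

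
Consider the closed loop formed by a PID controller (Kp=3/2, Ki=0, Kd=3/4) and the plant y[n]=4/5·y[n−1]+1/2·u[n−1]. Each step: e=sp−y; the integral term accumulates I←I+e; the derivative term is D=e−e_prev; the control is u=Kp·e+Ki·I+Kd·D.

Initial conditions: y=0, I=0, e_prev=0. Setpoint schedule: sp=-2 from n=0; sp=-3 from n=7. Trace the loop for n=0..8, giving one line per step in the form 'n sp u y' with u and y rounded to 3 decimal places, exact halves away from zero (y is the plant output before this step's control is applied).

0 -2 -4.500 0.000
1 -2 2.063 -2.250
2 -2 -2.958 -0.769
3 -2 1.135 -2.094
4 -2 -2.078 -1.108
5 -2 0.501 -1.925
6 -2 -1.542 -1.290
7 -3 -2.161 -1.803
8 -3 -0.176 -2.523

(exact arithmetic carried between steps; '≈' marks a value shown rounded to 6 d.p. or computed from one; I and e_prev carry over from the previous line; the table rounds u and y to 3 d.p., halves away from zero)
n=0: y=0, sp=-2, e=sp−y=-2; I=-2, D=e−e_prev=-2; u=3/2·(-2)+0·(-2)+3/4·(-2)=-4.5; next y=4/5·0+1/2·(-4.5)=-2.25
n=1: y=-2.25, sp=-2, e=sp−y=0.25; I=-1.75, D=e−e_prev=2.25; u=3/2·0.25+0·(-1.75)+3/4·2.25=2.0625; next y=4/5·(-2.25)+1/2·2.0625=-0.76875
n=2: y=-0.76875, sp=-2, e=sp−y=-1.23125; I=-2.98125, D=e−e_prev=-1.48125; u=3/2·(-1.23125)+0·(-2.98125)+3/4·(-1.48125)≈-2.957813; next y=4/5·(-0.76875)+1/2·(-2.957813)≈-2.093906
n=3: y≈-2.093906, sp=-2, e=sp−y≈0.093906; I≈-2.887344, D=e−e_prev≈1.325156; u=3/2·0.093906+0·(-2.887344)+3/4·1.325156≈1.134727; next y=4/5·(-2.093906)+1/2·1.134727≈-1.107762
n=4: y≈-1.107762, sp=-2, e=sp−y≈-0.892238; I≈-3.779582, D=e−e_prev≈-0.986145; u=3/2·(-0.892238)+0·(-3.779582)+3/4·(-0.986145)≈-2.077966; next y=4/5·(-1.107762)+1/2·(-2.077966)≈-1.925192
n=5: y≈-1.925192, sp=-2, e=sp−y≈-0.074808; I≈-3.854390, D=e−e_prev≈0.817431; u=3/2·(-0.074808)+0·(-3.854390)+3/4·0.817431≈0.500861; next y=4/5·(-1.925192)+1/2·0.500861≈-1.289723
n=6: y≈-1.289723, sp=-2, e=sp−y≈-0.710277; I≈-4.564667, D=e−e_prev≈-0.635469; u=3/2·(-0.710277)+0·(-4.564667)+3/4·(-0.635469)≈-1.542017; next y=4/5·(-1.289723)+1/2·(-1.542017)≈-1.802787
n=7: y≈-1.802787, sp=-3, e=sp−y≈-1.197213; I≈-5.761880, D=e−e_prev≈-0.486936; u=3/2·(-1.197213)+0·(-5.761880)+3/4·(-0.486936)≈-2.161021; next y=4/5·(-1.802787)+1/2·(-2.161021)≈-2.522740
n=8: y≈-2.522740, sp=-3, e=sp−y≈-0.477260; I≈-6.239139, D=e−e_prev≈0.719953; u=3/2·(-0.477260)+0·(-6.239139)+3/4·0.719953≈-0.175924; next y=4/5·(-2.522740)+1/2·(-0.175924)≈-2.106155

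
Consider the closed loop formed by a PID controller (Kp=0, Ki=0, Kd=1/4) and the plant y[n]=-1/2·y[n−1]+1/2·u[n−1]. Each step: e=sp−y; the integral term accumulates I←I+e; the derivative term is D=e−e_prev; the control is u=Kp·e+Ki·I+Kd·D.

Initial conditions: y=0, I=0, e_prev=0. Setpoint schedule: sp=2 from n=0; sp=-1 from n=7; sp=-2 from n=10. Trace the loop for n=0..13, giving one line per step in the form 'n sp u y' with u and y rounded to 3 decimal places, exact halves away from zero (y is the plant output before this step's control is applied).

(exact arithmetic carried between steps; '≈' marks a value shown rounded to 6 d.p. or computed from one; I and e_prev carry over from the previous line; the table rounds u and y to 3 d.p., halves away from zero)
n=0: y=0, sp=2, e=sp−y=2; I=2, D=e−e_prev=2; u=0·2+0·2+1/4·2=0.5; next y=-1/2·0+1/2·0.5=0.25
n=1: y=0.25, sp=2, e=sp−y=1.75; I=3.75, D=e−e_prev=-0.25; u=0·1.75+0·3.75+1/4·(-0.25)=-0.0625; next y=-1/2·0.25+1/2·(-0.0625)=-0.15625
n=2: y=-0.15625, sp=2, e=sp−y=2.15625; I=5.90625, D=e−e_prev=0.40625; u=0·2.15625+0·5.90625+1/4·0.40625≈0.101563; next y=-1/2·(-0.15625)+1/2·0.101563≈0.128906
n=3: y≈0.128906, sp=2, e=sp−y≈1.871094; I≈7.777344, D=e−e_prev≈-0.285156; u=0·1.871094+0·7.777344+1/4·(-0.285156)≈-0.071289; next y=-1/2·0.128906+1/2·(-0.071289)≈-0.100098
n=4: y≈-0.100098, sp=2, e=sp−y≈2.100098; I≈9.877441, D=e−e_prev≈0.229004; u=0·2.100098+0·9.877441+1/4·0.229004≈0.057251; next y=-1/2·(-0.100098)+1/2·0.057251≈0.078674
n=5: y≈0.078674, sp=2, e=sp−y≈1.921326; I≈11.798767, D=e−e_prev≈-0.178772; u=0·1.921326+0·11.798767+1/4·(-0.178772)≈-0.044693; next y=-1/2·0.078674+1/2·(-0.044693)≈-0.061684
n=6: y≈-0.061684, sp=2, e=sp−y≈2.061684; I≈13.860451, D=e−e_prev≈0.140358; u=0·2.061684+0·13.860451+1/4·0.140358≈0.035089; next y=-1/2·(-0.061684)+1/2·0.035089≈0.048387
n=7: y≈0.048387, sp=-1, e=sp−y≈-1.048387; I≈12.812064, D=e−e_prev≈-3.110070; u=0·(-1.048387)+0·12.812064+1/4·(-3.110070)≈-0.777518; next y=-1/2·0.048387+1/2·(-0.777518)≈-0.412952
n=8: y≈-0.412952, sp=-1, e=sp−y≈-0.587048; I≈12.225016, D=e−e_prev≈0.461339; u=0·(-0.587048)+0·12.225016+1/4·0.461339≈0.115335; next y=-1/2·(-0.412952)+1/2·0.115335≈0.264143
n=9: y≈0.264143, sp=-1, e=sp−y≈-1.264143; I≈10.960873, D=e−e_prev≈-0.677095; u=0·(-1.264143)+0·10.960873+1/4·(-0.677095)≈-0.169274; next y=-1/2·0.264143+1/2·(-0.169274)≈-0.216709
n=10: y≈-0.216709, sp=-2, e=sp−y≈-1.783291; I≈9.177581, D=e−e_prev≈-0.519148; u=0·(-1.783291)+0·9.177581+1/4·(-0.519148)≈-0.129787; next y=-1/2·(-0.216709)+1/2·(-0.129787)≈0.043461
n=11: y≈0.043461, sp=-2, e=sp−y≈-2.043461; I≈7.134121, D=e−e_prev≈-0.260169; u=0·(-2.043461)+0·7.134121+1/4·(-0.260169)≈-0.065042; next y=-1/2·0.043461+1/2·(-0.065042)≈-0.054252
n=12: y≈-0.054252, sp=-2, e=sp−y≈-1.945748; I≈5.188372, D=e−e_prev≈0.097712; u=0·(-1.945748)+0·5.188372+1/4·0.097712≈0.024428; next y=-1/2·(-0.054252)+1/2·0.024428≈0.039340
n=13: y≈0.039340, sp=-2, e=sp−y≈-2.039340; I≈3.149032, D=e−e_prev≈-0.093591; u=0·(-2.039340)+0·3.149032+1/4·(-0.093591)≈-0.023398; next y=-1/2·0.039340+1/2·(-0.023398)≈-0.031369

0 2 0.500 0.000
1 2 -0.063 0.250
2 2 0.102 -0.156
3 2 -0.071 0.129
4 2 0.057 -0.100
5 2 -0.045 0.079
6 2 0.035 -0.062
7 -1 -0.778 0.048
8 -1 0.115 -0.413
9 -1 -0.169 0.264
10 -2 -0.130 -0.217
11 -2 -0.065 0.043
12 -2 0.024 -0.054
13 -2 -0.023 0.039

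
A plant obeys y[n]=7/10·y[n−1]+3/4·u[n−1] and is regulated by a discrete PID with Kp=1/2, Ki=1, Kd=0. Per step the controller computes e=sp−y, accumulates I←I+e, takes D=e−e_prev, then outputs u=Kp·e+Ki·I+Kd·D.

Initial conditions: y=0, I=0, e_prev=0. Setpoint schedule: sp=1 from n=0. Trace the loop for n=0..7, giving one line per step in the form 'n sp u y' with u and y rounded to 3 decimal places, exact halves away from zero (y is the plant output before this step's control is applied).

(exact arithmetic carried between steps; '≈' marks a value shown rounded to 6 d.p. or computed from one; I and e_prev carry over from the previous line; the table rounds u and y to 3 d.p., halves away from zero)
n=0: y=0, sp=1, e=sp−y=1; I=1, D=e−e_prev=1; u=1/2·1+1·1+0·1=1.5; next y=7/10·0+3/4·1.5=1.125
n=1: y=1.125, sp=1, e=sp−y=-0.125; I=0.875, D=e−e_prev=-1.125; u=1/2·(-0.125)+1·0.875+0·(-1.125)=0.8125; next y=7/10·1.125+3/4·0.8125=1.396875
n=2: y=1.396875, sp=1, e=sp−y=-0.396875; I=0.478125, D=e−e_prev=-0.271875; u=1/2·(-0.396875)+1·0.478125+0·(-0.271875)≈0.279688; next y=7/10·1.396875+3/4·0.279688≈1.187578
n=3: y≈1.187578, sp=1, e=sp−y≈-0.187578; I≈0.290547, D=e−e_prev≈0.209297; u=1/2·(-0.187578)+1·0.290547+0·0.209297≈0.196758; next y=7/10·1.187578+3/4·0.196758≈0.978873
n=4: y≈0.978873, sp=1, e=sp−y≈0.021127; I≈0.311674, D=e−e_prev≈0.208705; u=1/2·0.021127+1·0.311674+0·0.208705≈0.322237; next y=7/10·0.978873+3/4·0.322237≈0.926889
n=5: y≈0.926889, sp=1, e=sp−y≈0.073111; I≈0.384785, D=e−e_prev≈0.051984; u=1/2·0.073111+1·0.384785+0·0.051984≈0.421340; next y=7/10·0.926889+3/4·0.421340≈0.964827
n=6: y≈0.964827, sp=1, e=sp−y≈0.035173; I≈0.419957, D=e−e_prev≈-0.037938; u=1/2·0.035173+1·0.419957+0·(-0.037938)≈0.437543; next y=7/10·0.964827+3/4·0.437543≈1.003537
n=7: y≈1.003537, sp=1, e=sp−y≈-0.003537; I≈0.416420, D=e−e_prev≈-0.038709; u=1/2·(-0.003537)+1·0.416420+0·(-0.038709)≈0.414652; next y=7/10·1.003537+3/4·0.414652≈1.013465

0 1 1.500 0.000
1 1 0.813 1.125
2 1 0.280 1.397
3 1 0.197 1.188
4 1 0.322 0.979
5 1 0.421 0.927
6 1 0.438 0.965
7 1 0.415 1.004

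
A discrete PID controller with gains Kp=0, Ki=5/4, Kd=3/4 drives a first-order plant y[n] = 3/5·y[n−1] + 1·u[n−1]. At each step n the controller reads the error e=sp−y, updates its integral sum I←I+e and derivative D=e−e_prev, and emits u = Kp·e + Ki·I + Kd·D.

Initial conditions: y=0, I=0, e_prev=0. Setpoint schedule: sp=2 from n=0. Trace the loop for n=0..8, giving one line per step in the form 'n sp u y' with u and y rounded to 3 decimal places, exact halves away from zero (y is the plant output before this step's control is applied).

0 2 4.000 0.000
1 2 -3.000 4.000
2 2 6.700 -0.600
3 2 -7.380 6.340
4 2 12.232 -3.576
5 2 -15.560 10.086
6 2 23.768 -9.508
7 2 -31.685 18.063
8 2 46.735 -20.847

(exact arithmetic carried between steps; '≈' marks a value shown rounded to 6 d.p. or computed from one; I and e_prev carry over from the previous line; the table rounds u and y to 3 d.p., halves away from zero)
n=0: y=0, sp=2, e=sp−y=2; I=2, D=e−e_prev=2; u=0·2+5/4·2+3/4·2=4; next y=3/5·0+1·4=4
n=1: y=4, sp=2, e=sp−y=-2; I=0, D=e−e_prev=-4; u=0·(-2)+5/4·0+3/4·(-4)=-3; next y=3/5·4+1·(-3)=-0.6
n=2: y=-0.6, sp=2, e=sp−y=2.6; I=2.6, D=e−e_prev=4.6; u=0·2.6+5/4·2.6+3/4·4.6=6.7; next y=3/5·(-0.6)+1·6.7=6.34
n=3: y=6.34, sp=2, e=sp−y=-4.34; I=-1.74, D=e−e_prev=-6.94; u=0·(-4.34)+5/4·(-1.74)+3/4·(-6.94)=-7.38; next y=3/5·6.34+1·(-7.38)=-3.576
n=4: y=-3.576, sp=2, e=sp−y=5.576; I=3.836, D=e−e_prev=9.916; u=0·5.576+5/4·3.836+3/4·9.916=12.232; next y=3/5·(-3.576)+1·12.232=10.0864
n=5: y=10.0864, sp=2, e=sp−y=-8.0864; I=-4.2504, D=e−e_prev=-13.6624; u=0·(-8.0864)+5/4·(-4.2504)+3/4·(-13.6624)=-15.5598; next y=3/5·10.0864+1·(-15.5598)=-9.50796
n=6: y=-9.50796, sp=2, e=sp−y=11.50796; I=7.25756, D=e−e_prev=19.59436; u=0·11.50796+5/4·7.25756+3/4·19.59436=23.76772; next y=3/5·(-9.50796)+1·23.76772=18.062944
n=7: y=18.062944, sp=2, e=sp−y=-16.062944; I=-8.805384, D=e−e_prev=-27.570904; u=0·(-16.062944)+5/4·(-8.805384)+3/4·(-27.570904)=-31.684908; next y=3/5·18.062944+1·(-31.684908)≈-20.847142
n=8: y≈-20.847142, sp=2, e=sp−y≈22.847142; I≈14.041758, D=e−e_prev≈38.910086; u=0·22.847142+5/4·14.041758+3/4·38.910086≈46.734761; next y=3/5·(-20.847142)+1·46.734761≈34.226476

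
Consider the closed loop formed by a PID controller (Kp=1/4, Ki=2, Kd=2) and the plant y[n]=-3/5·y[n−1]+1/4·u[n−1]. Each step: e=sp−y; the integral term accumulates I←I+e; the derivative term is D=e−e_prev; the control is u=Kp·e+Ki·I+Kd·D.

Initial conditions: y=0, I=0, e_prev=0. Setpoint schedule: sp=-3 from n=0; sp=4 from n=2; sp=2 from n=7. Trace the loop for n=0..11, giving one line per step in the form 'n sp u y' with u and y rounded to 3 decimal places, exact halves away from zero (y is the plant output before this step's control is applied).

0 -3 -12.750 0.000
1 -3 0.797 -3.188
2 4 2.025 2.112
3 4 14.608 -0.761
4 4 -2.309 4.108
5 4 37.603 -3.042
6 4 -23.256 11.226
7 2 83.377 -12.550
8 2 -105.002 28.374
9 2 228.606 -43.275
10 2 -361.306 83.117
11 2 678.324 -140.196

(exact arithmetic carried between steps; '≈' marks a value shown rounded to 6 d.p. or computed from one; I and e_prev carry over from the previous line; the table rounds u and y to 3 d.p., halves away from zero)
n=0: y=0, sp=-3, e=sp−y=-3; I=-3, D=e−e_prev=-3; u=1/4·(-3)+2·(-3)+2·(-3)=-12.75; next y=-3/5·0+1/4·(-12.75)=-3.1875
n=1: y=-3.1875, sp=-3, e=sp−y=0.1875; I=-2.8125, D=e−e_prev=3.1875; u=1/4·0.1875+2·(-2.8125)+2·3.1875=0.796875; next y=-3/5·(-3.1875)+1/4·0.796875≈2.111719
n=2: y≈2.111719, sp=4, e=sp−y≈1.888281; I≈-0.924219, D=e−e_prev≈1.700781; u=1/4·1.888281+2·(-0.924219)+2·1.700781≈2.025195; next y=-3/5·2.111719+1/4·2.025195≈-0.760732
n=3: y≈-0.760732, sp=4, e=sp−y≈4.760732; I≈3.836514, D=e−e_prev≈2.872451; u=1/4·4.760732+2·3.836514+2·2.872451≈14.608113; next y=-3/5·(-0.760732)+1/4·14.608113≈4.108468
n=4: y≈4.108468, sp=4, e=sp−y≈-0.108468; I≈3.728046, D=e−e_prev≈-4.869200; u=1/4·(-0.108468)+2·3.728046+2·(-4.869200)≈-2.309425; next y=-3/5·4.108468+1/4·(-2.309425)≈-3.042437
n=5: y≈-3.042437, sp=4, e=sp−y≈7.042437; I≈10.770483, D=e−e_prev≈7.150904; u=1/4·7.042437+2·10.770483+2·7.150904≈37.603384; next y=-3/5·(-3.042437)+1/4·37.603384≈11.226308
n=6: y≈11.226308, sp=4, e=sp−y≈-7.226308; I≈3.544175, D=e−e_prev≈-14.268745; u=1/4·(-7.226308)+2·3.544175+2·(-14.268745)≈-23.255717; next y=-3/5·11.226308+1/4·(-23.255717)≈-12.549714
n=7: y≈-12.549714, sp=2, e=sp−y≈14.549714; I≈18.093889, D=e−e_prev≈21.776022; u=1/4·14.549714+2·18.093889+2·21.776022≈83.377251; next y=-3/5·(-12.549714)+1/4·83.377251≈28.374141
n=8: y≈28.374141, sp=2, e=sp−y≈-26.374141; I≈-8.280252, D=e−e_prev≈-40.923855; u=1/4·(-26.374141)+2·(-8.280252)+2·(-40.923855)≈-105.001751; next y=-3/5·28.374141+1/4·(-105.001751)≈-43.274922
n=9: y≈-43.274922, sp=2, e=sp−y≈45.274922; I≈36.994670, D=e−e_prev≈71.649064; u=1/4·45.274922+2·36.994670+2·71.649064≈228.606198; next y=-3/5·(-43.274922)+1/4·228.606198≈83.116503
n=10: y≈83.116503, sp=2, e=sp−y≈-81.116503; I≈-44.121833, D=e−e_prev≈-126.391426; u=1/4·(-81.116503)+2·(-44.121833)+2·(-126.391426)≈-361.305643; next y=-3/5·83.116503+1/4·(-361.305643)≈-140.196313
n=11: y≈-140.196313, sp=2, e=sp−y≈142.196313; I≈98.074480, D=e−e_prev≈223.312816; u=1/4·142.196313+2·98.074480+2·223.312816≈678.323669; next y=-3/5·(-140.196313)+1/4·678.323669≈253.698705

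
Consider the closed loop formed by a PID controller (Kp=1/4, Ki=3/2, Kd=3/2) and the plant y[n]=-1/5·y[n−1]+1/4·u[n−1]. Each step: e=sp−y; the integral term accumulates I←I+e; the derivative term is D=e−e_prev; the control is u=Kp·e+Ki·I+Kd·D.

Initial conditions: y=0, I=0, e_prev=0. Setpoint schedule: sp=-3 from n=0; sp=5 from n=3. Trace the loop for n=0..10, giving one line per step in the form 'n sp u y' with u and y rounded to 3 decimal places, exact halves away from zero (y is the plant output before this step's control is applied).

0 -3 -9.750 0.000
1 -3 -1.828 -2.438
2 -3 -14.349 0.030
3 5 22.585 -3.593
4 5 -14.325 6.365
5 5 35.027 -4.854
6 5 -14.411 9.728
7 5 50.017 -5.548
8 5 -19.352 13.614
9 5 65.288 -7.561
10 5 -30.166 17.834

(exact arithmetic carried between steps; '≈' marks a value shown rounded to 6 d.p. or computed from one; I and e_prev carry over from the previous line; the table rounds u and y to 3 d.p., halves away from zero)
n=0: y=0, sp=-3, e=sp−y=-3; I=-3, D=e−e_prev=-3; u=1/4·(-3)+3/2·(-3)+3/2·(-3)=-9.75; next y=-1/5·0+1/4·(-9.75)=-2.4375
n=1: y=-2.4375, sp=-3, e=sp−y=-0.5625; I=-3.5625, D=e−e_prev=2.4375; u=1/4·(-0.5625)+3/2·(-3.5625)+3/2·2.4375=-1.828125; next y=-1/5·(-2.4375)+1/4·(-1.828125)≈0.030469
n=2: y≈0.030469, sp=-3, e=sp−y≈-3.030469; I≈-6.592969, D=e−e_prev≈-2.467969; u=1/4·(-3.030469)+3/2·(-6.592969)+3/2·(-2.467969)≈-14.349023; next y=-1/5·0.030469+1/4·(-14.349023)≈-3.593350
n=3: y≈-3.593350, sp=5, e=sp−y≈8.593350; I≈2.000381, D=e−e_prev≈11.623818; u=1/4·8.593350+3/2·2.000381+3/2·11.623818≈22.584636; next y=-1/5·(-3.593350)+1/4·22.584636≈6.364829
n=4: y≈6.364829, sp=5, e=sp−y≈-1.364829; I≈0.635552, D=e−e_prev≈-9.958179; u=1/4·(-1.364829)+3/2·0.635552+3/2·(-9.958179)≈-14.325147; next y=-1/5·6.364829+1/4·(-14.325147)≈-4.854253
n=5: y≈-4.854253, sp=5, e=sp−y≈9.854253; I≈10.489805, D=e−e_prev≈11.219082; u=1/4·9.854253+3/2·10.489805+3/2·11.219082≈35.026892; next y=-1/5·(-4.854253)+1/4·35.026892≈9.727574
n=6: y≈9.727574, sp=5, e=sp−y≈-4.727574; I≈5.762231, D=e−e_prev≈-14.581826; u=1/4·(-4.727574)+3/2·5.762231+3/2·(-14.581826)≈-14.411286; next y=-1/5·9.727574+1/4·(-14.411286)≈-5.548336
n=7: y≈-5.548336, sp=5, e=sp−y≈10.548336; I≈16.310567, D=e−e_prev≈15.275910; u=1/4·10.548336+3/2·16.310567+3/2·15.275910≈50.016800; next y=-1/5·(-5.548336)+1/4·50.016800≈13.613867
n=8: y≈13.613867, sp=5, e=sp−y≈-8.613867; I≈7.696700, D=e−e_prev≈-19.162204; u=1/4·(-8.613867)+3/2·7.696700+3/2·(-19.162204)≈-19.351722; next y=-1/5·13.613867+1/4·(-19.351722)≈-7.560704
n=9: y≈-7.560704, sp=5, e=sp−y≈12.560704; I≈20.257404, D=e−e_prev≈21.174571; u=1/4·12.560704+3/2·20.257404+3/2·21.174571≈65.288139; next y=-1/5·(-7.560704)+1/4·65.288139≈17.834175
n=10: y≈17.834175, sp=5, e=sp−y≈-12.834175; I≈7.423229, D=e−e_prev≈-25.394879; u=1/4·(-12.834175)+3/2·7.423229+3/2·(-25.394879)≈-30.166020; next y=-1/5·17.834175+1/4·(-30.166020)≈-11.108340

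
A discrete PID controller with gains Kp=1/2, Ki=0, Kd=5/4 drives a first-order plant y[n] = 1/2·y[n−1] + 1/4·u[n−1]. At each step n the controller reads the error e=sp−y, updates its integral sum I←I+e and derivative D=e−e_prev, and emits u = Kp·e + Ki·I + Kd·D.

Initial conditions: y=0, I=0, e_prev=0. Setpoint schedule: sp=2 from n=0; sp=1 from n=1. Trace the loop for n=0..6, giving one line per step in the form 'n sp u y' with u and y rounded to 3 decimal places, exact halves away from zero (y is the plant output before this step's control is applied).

(exact arithmetic carried between steps; '≈' marks a value shown rounded to 6 d.p. or computed from one; I and e_prev carry over from the previous line; the table rounds u and y to 3 d.p., halves away from zero)
n=0: y=0, sp=2, e=sp−y=2; I=2, D=e−e_prev=2; u=1/2·2+0·2+5/4·2=3.5; next y=1/2·0+1/4·3.5=0.875
n=1: y=0.875, sp=1, e=sp−y=0.125; I=2.125, D=e−e_prev=-1.875; u=1/2·0.125+0·2.125+5/4·(-1.875)=-2.28125; next y=1/2·0.875+1/4·(-2.28125)≈-0.132813
n=2: y≈-0.132813, sp=1, e=sp−y≈1.132813; I≈3.257813, D=e−e_prev≈1.007813; u=1/2·1.132813+0·3.257813+5/4·1.007813≈1.826172; next y=1/2·(-0.132813)+1/4·1.826172≈0.390137
n=3: y≈0.390137, sp=1, e=sp−y≈0.609863; I≈3.867676, D=e−e_prev≈-0.522949; u=1/2·0.609863+0·3.867676+5/4·(-0.522949)≈-0.348755; next y=1/2·0.390137+1/4·(-0.348755)≈0.107880
n=4: y≈0.107880, sp=1, e=sp−y≈0.892120; I≈4.759796, D=e−e_prev≈0.282257; u=1/2·0.892120+0·4.759796+5/4·0.282257≈0.798882; next y=1/2·0.107880+1/4·0.798882≈0.253660
n=5: y≈0.253660, sp=1, e=sp−y≈0.746340; I≈5.506136, D=e−e_prev≈-0.145781; u=1/2·0.746340+0·5.506136+5/4·(-0.145781)≈0.190944; next y=1/2·0.253660+1/4·0.190944≈0.174566
n=6: y≈0.174566, sp=1, e=sp−y≈0.825434; I≈6.331570, D=e−e_prev≈0.079094; u=1/2·0.825434+0·6.331570+5/4·0.079094≈0.511584; next y=1/2·0.174566+1/4·0.511584≈0.215179

0 2 3.500 0.000
1 1 -2.281 0.875
2 1 1.826 -0.133
3 1 -0.349 0.390
4 1 0.799 0.108
5 1 0.191 0.254
6 1 0.512 0.175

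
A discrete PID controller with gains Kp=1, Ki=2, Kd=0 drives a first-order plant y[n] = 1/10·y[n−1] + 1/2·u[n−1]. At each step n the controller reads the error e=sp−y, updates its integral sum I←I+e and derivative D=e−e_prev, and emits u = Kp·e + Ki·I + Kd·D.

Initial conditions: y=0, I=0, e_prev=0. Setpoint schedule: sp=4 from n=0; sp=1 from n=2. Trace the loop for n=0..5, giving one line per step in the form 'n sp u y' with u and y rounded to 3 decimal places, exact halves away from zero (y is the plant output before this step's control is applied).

0 4 12.000 0.000
1 4 2.000 6.000
2 1 2.200 1.600
3 1 2.020 1.260
4 1 1.872 1.136
5 1 1.859 1.050

(exact arithmetic carried between steps; '≈' marks a value shown rounded to 6 d.p. or computed from one; I and e_prev carry over from the previous line; the table rounds u and y to 3 d.p., halves away from zero)
n=0: y=0, sp=4, e=sp−y=4; I=4, D=e−e_prev=4; u=1·4+2·4+0·4=12; next y=1/10·0+1/2·12=6
n=1: y=6, sp=4, e=sp−y=-2; I=2, D=e−e_prev=-6; u=1·(-2)+2·2+0·(-6)=2; next y=1/10·6+1/2·2=1.6
n=2: y=1.6, sp=1, e=sp−y=-0.6; I=1.4, D=e−e_prev=1.4; u=1·(-0.6)+2·1.4+0·1.4=2.2; next y=1/10·1.6+1/2·2.2=1.26
n=3: y=1.26, sp=1, e=sp−y=-0.26; I=1.14, D=e−e_prev=0.34; u=1·(-0.26)+2·1.14+0·0.34=2.02; next y=1/10·1.26+1/2·2.02=1.136
n=4: y=1.136, sp=1, e=sp−y=-0.136; I=1.004, D=e−e_prev=0.124; u=1·(-0.136)+2·1.004+0·0.124=1.872; next y=1/10·1.136+1/2·1.872=1.0496
n=5: y=1.0496, sp=1, e=sp−y=-0.0496; I=0.9544, D=e−e_prev=0.0864; u=1·(-0.0496)+2·0.9544+0·0.0864=1.8592; next y=1/10·1.0496+1/2·1.8592=1.03456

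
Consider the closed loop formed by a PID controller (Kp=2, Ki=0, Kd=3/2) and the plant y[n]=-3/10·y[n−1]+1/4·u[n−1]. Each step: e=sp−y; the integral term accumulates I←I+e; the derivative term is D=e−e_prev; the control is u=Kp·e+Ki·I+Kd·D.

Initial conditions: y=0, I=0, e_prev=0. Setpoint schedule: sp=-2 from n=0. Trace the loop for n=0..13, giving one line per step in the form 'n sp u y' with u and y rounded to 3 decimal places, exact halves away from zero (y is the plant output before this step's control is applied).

0 -2 -7.000 0.000
1 -2 2.125 -1.750
2 -2 -10.322 1.056
3 -2 7.725 -2.897
4 -2 -18.148 2.800
5 -2 19.020 -5.377
6 -2 -34.354 6.368
7 -2 42.299 -10.499
8 -2 -67.784 13.724
9 -2 90.309 -21.063
10 -2 -136.732 28.896
11 -2 189.326 -42.852
12 -2 -278.932 60.187
13 -2 393.542 -87.789

(exact arithmetic carried between steps; '≈' marks a value shown rounded to 6 d.p. or computed from one; I and e_prev carry over from the previous line; the table rounds u and y to 3 d.p., halves away from zero)
n=0: y=0, sp=-2, e=sp−y=-2; I=-2, D=e−e_prev=-2; u=2·(-2)+0·(-2)+3/2·(-2)=-7; next y=-3/10·0+1/4·(-7)=-1.75
n=1: y=-1.75, sp=-2, e=sp−y=-0.25; I=-2.25, D=e−e_prev=1.75; u=2·(-0.25)+0·(-2.25)+3/2·1.75=2.125; next y=-3/10·(-1.75)+1/4·2.125=1.05625
n=2: y=1.05625, sp=-2, e=sp−y=-3.05625; I=-5.30625, D=e−e_prev=-2.80625; u=2·(-3.05625)+0·(-5.30625)+3/2·(-2.80625)=-10.321875; next y=-3/10·1.05625+1/4·(-10.321875)≈-2.897344
n=3: y≈-2.897344, sp=-2, e=sp−y≈0.897344; I≈-4.408906, D=e−e_prev≈3.953594; u=2·0.897344+0·(-4.408906)+3/2·3.953594≈7.725078; next y=-3/10·(-2.897344)+1/4·7.725078≈2.800473
n=4: y≈2.800473, sp=-2, e=sp−y≈-4.800473; I≈-9.209379, D=e−e_prev≈-5.697816; u=2·(-4.800473)+0·(-9.209379)+3/2·(-5.697816)≈-18.147670; next y=-3/10·2.800473+1/4·(-18.147670)≈-5.377059
n=5: y≈-5.377059, sp=-2, e=sp−y≈3.377059; I≈-5.832320, D=e−e_prev≈8.177532; u=2·3.377059+0·(-5.832320)+3/2·8.177532≈19.020416; next y=-3/10·(-5.377059)+1/4·19.020416≈6.368222
n=6: y≈6.368222, sp=-2, e=sp−y≈-8.368222; I≈-14.200542, D=e−e_prev≈-11.745281; u=2·(-8.368222)+0·(-14.200542)+3/2·(-11.745281)≈-34.354366; next y=-3/10·6.368222+1/4·(-34.354366)≈-10.499058
n=7: y≈-10.499058, sp=-2, e=sp−y≈8.499058; I≈-5.701484, D=e−e_prev≈16.867280; u=2·8.499058+0·(-5.701484)+3/2·16.867280≈42.299036; next y=-3/10·(-10.499058)+1/4·42.299036≈13.724476
n=8: y≈13.724476, sp=-2, e=sp−y≈-15.724476; I≈-21.425960, D=e−e_prev≈-24.223534; u=2·(-15.724476)+0·(-21.425960)+3/2·(-24.223534)≈-67.784254; next y=-3/10·13.724476+1/4·(-67.784254)≈-21.063406
n=9: y≈-21.063406, sp=-2, e=sp−y≈19.063406; I≈-2.362553, D=e−e_prev≈34.787883; u=2·19.063406+0·(-2.362553)+3/2·34.787883≈90.308637; next y=-3/10·(-21.063406)+1/4·90.308637≈28.896181
n=10: y≈28.896181, sp=-2, e=sp−y≈-30.896181; I≈-33.258735, D=e−e_prev≈-49.959588; u=2·(-30.896181)+0·(-33.258735)+3/2·(-49.959588)≈-136.731744; next y=-3/10·28.896181+1/4·(-136.731744)≈-42.851790
n=11: y≈-42.851790, sp=-2, e=sp−y≈40.851790; I≈7.593056, D=e−e_prev≈71.747971; u=2·40.851790+0·7.593056+3/2·71.747971≈189.325538; next y=-3/10·(-42.851790)+1/4·189.325538≈60.186921
n=12: y≈60.186921, sp=-2, e=sp−y≈-62.186921; I≈-54.593866, D=e−e_prev≈-103.038712; u=2·(-62.186921)+0·(-54.593866)+3/2·(-103.038712)≈-278.931910; next y=-3/10·60.186921+1/4·(-278.931910)≈-87.789054
n=13: y≈-87.789054, sp=-2, e=sp−y≈85.789054; I≈31.195188, D=e−e_prev≈147.975976; u=2·85.789054+0·31.195188+3/2·147.975976≈393.542071; next y=-3/10·(-87.789054)+1/4·393.542071≈124.722234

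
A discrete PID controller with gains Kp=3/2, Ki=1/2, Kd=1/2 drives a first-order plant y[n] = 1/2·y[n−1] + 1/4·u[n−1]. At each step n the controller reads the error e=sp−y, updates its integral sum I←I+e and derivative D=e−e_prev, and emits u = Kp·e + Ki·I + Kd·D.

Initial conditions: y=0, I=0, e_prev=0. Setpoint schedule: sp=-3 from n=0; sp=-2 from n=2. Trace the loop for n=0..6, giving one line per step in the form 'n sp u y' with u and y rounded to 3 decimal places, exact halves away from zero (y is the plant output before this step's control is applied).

(exact arithmetic carried between steps; '≈' marks a value shown rounded to 6 d.p. or computed from one; I and e_prev carry over from the previous line; the table rounds u and y to 3 d.p., halves away from zero)
n=0: y=0, sp=-3, e=sp−y=-3; I=-3, D=e−e_prev=-3; u=3/2·(-3)+1/2·(-3)+1/2·(-3)=-7.5; next y=1/2·0+1/4·(-7.5)=-1.875
n=1: y=-1.875, sp=-3, e=sp−y=-1.125; I=-4.125, D=e−e_prev=1.875; u=3/2·(-1.125)+1/2·(-4.125)+1/2·1.875=-2.8125; next y=1/2·(-1.875)+1/4·(-2.8125)=-1.640625
n=2: y=-1.640625, sp=-2, e=sp−y=-0.359375; I=-4.484375, D=e−e_prev=0.765625; u=3/2·(-0.359375)+1/2·(-4.484375)+1/2·0.765625≈-2.398438; next y=1/2·(-1.640625)+1/4·(-2.398438)≈-1.419922
n=3: y≈-1.419922, sp=-2, e=sp−y≈-0.580078; I≈-5.064453, D=e−e_prev≈-0.220703; u=3/2·(-0.580078)+1/2·(-5.064453)+1/2·(-0.220703)≈-3.512695; next y=1/2·(-1.419922)+1/4·(-3.512695)≈-1.588135
n=4: y≈-1.588135, sp=-2, e=sp−y≈-0.411865; I≈-5.476318, D=e−e_prev≈0.168213; u=3/2·(-0.411865)+1/2·(-5.476318)+1/2·0.168213≈-3.271851; next y=1/2·(-1.588135)+1/4·(-3.271851)≈-1.612030
n=5: y≈-1.612030, sp=-2, e=sp−y≈-0.387970; I≈-5.864288, D=e−e_prev≈0.023895; u=3/2·(-0.387970)+1/2·(-5.864288)+1/2·0.023895≈-3.502151; next y=1/2·(-1.612030)+1/4·(-3.502151)≈-1.681553
n=6: y≈-1.681553, sp=-2, e=sp−y≈-0.318447; I≈-6.182735, D=e−e_prev≈0.069523; u=3/2·(-0.318447)+1/2·(-6.182735)+1/2·0.069523≈-3.534277; next y=1/2·(-1.681553)+1/4·(-3.534277)≈-1.724346

0 -3 -7.500 0.000
1 -3 -2.813 -1.875
2 -2 -2.398 -1.641
3 -2 -3.513 -1.420
4 -2 -3.272 -1.588
5 -2 -3.502 -1.612
6 -2 -3.534 -1.682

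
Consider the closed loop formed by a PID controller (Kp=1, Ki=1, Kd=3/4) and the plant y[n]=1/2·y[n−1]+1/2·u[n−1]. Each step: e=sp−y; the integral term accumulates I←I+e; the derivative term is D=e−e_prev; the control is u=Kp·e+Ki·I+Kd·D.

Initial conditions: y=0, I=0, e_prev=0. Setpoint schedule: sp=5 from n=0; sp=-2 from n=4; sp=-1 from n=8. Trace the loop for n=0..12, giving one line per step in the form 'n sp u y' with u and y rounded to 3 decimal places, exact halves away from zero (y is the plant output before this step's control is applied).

0 5 13.750 0.000
1 5 -3.906 6.875
2 5 14.199 1.484
3 5 -3.811 7.842
4 -2 -5.112 2.015
5 -2 1.553 -1.548
6 -2 -5.836 0.002
7 -2 1.352 -2.917
8 -1 -3.040 -0.782
9 -1 0.698 -1.911
10 -1 -2.825 -0.607
11 -1 0.810 -1.716
12 -1 -2.779 -0.453

(exact arithmetic carried between steps; '≈' marks a value shown rounded to 6 d.p. or computed from one; I and e_prev carry over from the previous line; the table rounds u and y to 3 d.p., halves away from zero)
n=0: y=0, sp=5, e=sp−y=5; I=5, D=e−e_prev=5; u=1·5+1·5+3/4·5=13.75; next y=1/2·0+1/2·13.75=6.875
n=1: y=6.875, sp=5, e=sp−y=-1.875; I=3.125, D=e−e_prev=-6.875; u=1·(-1.875)+1·3.125+3/4·(-6.875)=-3.90625; next y=1/2·6.875+1/2·(-3.90625)=1.484375
n=2: y=1.484375, sp=5, e=sp−y=3.515625; I=6.640625, D=e−e_prev=5.390625; u=1·3.515625+1·6.640625+3/4·5.390625≈14.199219; next y=1/2·1.484375+1/2·14.199219≈7.841797
n=3: y≈7.841797, sp=5, e=sp−y≈-2.841797; I≈3.798828, D=e−e_prev≈-6.357422; u=1·(-2.841797)+1·3.798828+3/4·(-6.357422)≈-3.811035; next y=1/2·7.841797+1/2·(-3.811035)≈2.015381
n=4: y≈2.015381, sp=-2, e=sp−y≈-4.015381; I≈-0.216553, D=e−e_prev≈-1.173584; u=1·(-4.015381)+1·(-0.216553)+3/4·(-1.173584)≈-5.112122; next y=1/2·2.015381+1/2·(-5.112122)≈-1.548370
n=5: y≈-1.548370, sp=-2, e=sp−y≈-0.451630; I≈-0.668182, D=e−e_prev≈3.563751; u=1·(-0.451630)+1·(-0.668182)+3/4·3.563751≈1.553001; next y=1/2·(-1.548370)+1/2·1.553001≈0.002316
n=6: y≈0.002316, sp=-2, e=sp−y≈-2.002316; I≈-2.670498, D=e−e_prev≈-1.550686; u=1·(-2.002316)+1·(-2.670498)+3/4·(-1.550686)≈-5.835828; next y=1/2·0.002316+1/2·(-5.835828)≈-2.916756
n=7: y≈-2.916756, sp=-2, e=sp−y≈0.916756; I≈-1.753742, D=e−e_prev≈2.919072; u=1·0.916756+1·(-1.753742)+3/4·2.919072≈1.352318; next y=1/2·(-2.916756)+1/2·1.352318≈-0.782219
n=8: y≈-0.782219, sp=-1, e=sp−y≈-0.217781; I≈-1.971523, D=e−e_prev≈-1.134537; u=1·(-0.217781)+1·(-1.971523)+3/4·(-1.134537)≈-3.040207; next y=1/2·(-0.782219)+1/2·(-3.040207)≈-1.911213
n=9: y≈-1.911213, sp=-1, e=sp−y≈0.911213; I≈-1.060310, D=e−e_prev≈1.128994; u=1·0.911213+1·(-1.060310)+3/4·1.128994≈0.697648; next y=1/2·(-1.911213)+1/2·0.697648≈-0.606782
n=10: y≈-0.606782, sp=-1, e=sp−y≈-0.393218; I≈-1.453528, D=e−e_prev≈-1.304431; u=1·(-0.393218)+1·(-1.453528)+3/4·(-1.304431)≈-2.825068; next y=1/2·(-0.606782)+1/2·(-2.825068)≈-1.715925
n=11: y≈-1.715925, sp=-1, e=sp−y≈0.715925; I≈-0.737602, D=e−e_prev≈1.109143; u=1·0.715925+1·(-0.737602)+3/4·1.109143≈0.810180; next y=1/2·(-1.715925)+1/2·0.810180≈-0.452873
n=12: y≈-0.452873, sp=-1, e=sp−y≈-0.547127; I≈-1.284730, D=e−e_prev≈-1.263053; u=1·(-0.547127)+1·(-1.284730)+3/4·(-1.263053)≈-2.779147; next y=1/2·(-0.452873)+1/2·(-2.779147)≈-1.616010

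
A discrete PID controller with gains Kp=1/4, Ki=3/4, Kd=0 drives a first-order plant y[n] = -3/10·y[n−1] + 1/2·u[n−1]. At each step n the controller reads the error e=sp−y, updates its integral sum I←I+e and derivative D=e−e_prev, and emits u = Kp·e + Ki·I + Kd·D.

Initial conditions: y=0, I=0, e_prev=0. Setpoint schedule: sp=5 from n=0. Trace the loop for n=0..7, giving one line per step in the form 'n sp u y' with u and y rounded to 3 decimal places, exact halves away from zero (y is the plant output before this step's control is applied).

0 5 5.000 0.000
1 5 6.250 2.500
2 5 8.250 2.375
3 5 9.181 3.413
4 5 10.218 3.567
5 5 10.821 4.039
6 5 11.382 4.199
7 5 11.750 4.431

(exact arithmetic carried between steps; '≈' marks a value shown rounded to 6 d.p. or computed from one; I and e_prev carry over from the previous line; the table rounds u and y to 3 d.p., halves away from zero)
n=0: y=0, sp=5, e=sp−y=5; I=5, D=e−e_prev=5; u=1/4·5+3/4·5+0·5=5; next y=-3/10·0+1/2·5=2.5
n=1: y=2.5, sp=5, e=sp−y=2.5; I=7.5, D=e−e_prev=-2.5; u=1/4·2.5+3/4·7.5+0·(-2.5)=6.25; next y=-3/10·2.5+1/2·6.25=2.375
n=2: y=2.375, sp=5, e=sp−y=2.625; I=10.125, D=e−e_prev=0.125; u=1/4·2.625+3/4·10.125+0·0.125=8.25; next y=-3/10·2.375+1/2·8.25=3.4125
n=3: y=3.4125, sp=5, e=sp−y=1.5875; I=11.7125, D=e−e_prev=-1.0375; u=1/4·1.5875+3/4·11.7125+0·(-1.0375)=9.18125; next y=-3/10·3.4125+1/2·9.18125=3.566875
n=4: y=3.566875, sp=5, e=sp−y=1.433125; I=13.145625, D=e−e_prev=-0.154375; u=1/4·1.433125+3/4·13.145625+0·(-0.154375)=10.2175; next y=-3/10·3.566875+1/2·10.2175≈4.038688
n=5: y≈4.038688, sp=5, e=sp−y≈0.961313; I≈14.106938, D=e−e_prev≈-0.471813; u=1/4·0.961313+3/4·14.106938+0·(-0.471813)≈10.820531; next y=-3/10·4.038688+1/2·10.820531≈4.198659
n=6: y≈4.198659, sp=5, e=sp−y≈0.801341; I≈14.908278, D=e−e_prev≈-0.159972; u=1/4·0.801341+3/4·14.908278+0·(-0.159972)≈11.381544; next y=-3/10·4.198659+1/2·11.381544≈4.431174
n=7: y≈4.431174, sp=5, e=sp−y≈0.568826; I≈15.477104, D=e−e_prev≈-0.232515; u=1/4·0.568826+3/4·15.477104+0·(-0.232515)≈11.750035; next y=-3/10·4.431174+1/2·11.750035≈4.545665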